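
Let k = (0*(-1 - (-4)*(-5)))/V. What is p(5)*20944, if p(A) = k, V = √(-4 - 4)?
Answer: 0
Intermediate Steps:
V = 2*I*√2 (V = √(-8) = 2*I*√2 ≈ 2.8284*I)
k = 0 (k = (0*(-1 - (-4)*(-5)))/((2*I*√2)) = (0*(-1 - 1*20))*(-I*√2/4) = (0*(-1 - 20))*(-I*√2/4) = (0*(-21))*(-I*√2/4) = 0*(-I*√2/4) = 0)
p(A) = 0
p(5)*20944 = 0*20944 = 0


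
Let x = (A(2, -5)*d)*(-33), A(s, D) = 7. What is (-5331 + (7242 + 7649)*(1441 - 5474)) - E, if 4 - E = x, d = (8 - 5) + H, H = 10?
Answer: -60063741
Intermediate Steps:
d = 13 (d = (8 - 5) + 10 = 3 + 10 = 13)
x = -3003 (x = (7*13)*(-33) = 91*(-33) = -3003)
E = 3007 (E = 4 - 1*(-3003) = 4 + 3003 = 3007)
(-5331 + (7242 + 7649)*(1441 - 5474)) - E = (-5331 + (7242 + 7649)*(1441 - 5474)) - 1*3007 = (-5331 + 14891*(-4033)) - 3007 = (-5331 - 60055403) - 3007 = -60060734 - 3007 = -60063741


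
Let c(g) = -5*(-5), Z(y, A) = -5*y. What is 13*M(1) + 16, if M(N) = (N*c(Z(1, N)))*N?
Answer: 341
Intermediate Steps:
c(g) = 25
M(N) = 25*N**2 (M(N) = (N*25)*N = (25*N)*N = 25*N**2)
13*M(1) + 16 = 13*(25*1**2) + 16 = 13*(25*1) + 16 = 13*25 + 16 = 325 + 16 = 341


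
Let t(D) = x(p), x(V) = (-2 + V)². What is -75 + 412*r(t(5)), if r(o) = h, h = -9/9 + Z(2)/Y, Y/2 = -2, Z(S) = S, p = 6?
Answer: -693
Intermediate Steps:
Y = -4 (Y = 2*(-2) = -4)
t(D) = 16 (t(D) = (-2 + 6)² = 4² = 16)
h = -3/2 (h = -9/9 + 2/(-4) = -9*⅑ + 2*(-¼) = -1 - ½ = -3/2 ≈ -1.5000)
r(o) = -3/2
-75 + 412*r(t(5)) = -75 + 412*(-3/2) = -75 - 618 = -693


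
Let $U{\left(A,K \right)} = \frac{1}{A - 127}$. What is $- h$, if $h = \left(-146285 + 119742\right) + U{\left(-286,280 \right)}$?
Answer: $\frac{10962260}{413} \approx 26543.0$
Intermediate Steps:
$U{\left(A,K \right)} = \frac{1}{-127 + A}$
$h = - \frac{10962260}{413}$ ($h = \left(-146285 + 119742\right) + \frac{1}{-127 - 286} = -26543 + \frac{1}{-413} = -26543 - \frac{1}{413} = - \frac{10962260}{413} \approx -26543.0$)
$- h = \left(-1\right) \left(- \frac{10962260}{413}\right) = \frac{10962260}{413}$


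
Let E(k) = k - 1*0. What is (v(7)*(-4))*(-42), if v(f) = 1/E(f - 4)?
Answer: 56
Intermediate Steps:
E(k) = k (E(k) = k + 0 = k)
v(f) = 1/(-4 + f) (v(f) = 1/(f - 4) = 1/(-4 + f))
(v(7)*(-4))*(-42) = (-4/(-4 + 7))*(-42) = (-4/3)*(-42) = ((⅓)*(-4))*(-42) = -4/3*(-42) = 56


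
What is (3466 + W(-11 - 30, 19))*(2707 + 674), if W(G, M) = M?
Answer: 11782785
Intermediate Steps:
(3466 + W(-11 - 30, 19))*(2707 + 674) = (3466 + 19)*(2707 + 674) = 3485*3381 = 11782785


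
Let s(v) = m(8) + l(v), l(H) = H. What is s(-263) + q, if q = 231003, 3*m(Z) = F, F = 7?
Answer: 692227/3 ≈ 2.3074e+5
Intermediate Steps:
m(Z) = 7/3 (m(Z) = (⅓)*7 = 7/3)
s(v) = 7/3 + v
s(-263) + q = (7/3 - 263) + 231003 = -782/3 + 231003 = 692227/3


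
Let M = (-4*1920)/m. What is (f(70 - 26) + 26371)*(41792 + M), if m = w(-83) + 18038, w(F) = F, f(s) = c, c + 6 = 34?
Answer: 1320597092288/1197 ≈ 1.1033e+9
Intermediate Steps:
c = 28 (c = -6 + 34 = 28)
f(s) = 28
m = 17955 (m = -83 + 18038 = 17955)
M = -512/1197 (M = -4*1920/17955 = -7680*1/17955 = -512/1197 ≈ -0.42774)
(f(70 - 26) + 26371)*(41792 + M) = (28 + 26371)*(41792 - 512/1197) = 26399*(50024512/1197) = 1320597092288/1197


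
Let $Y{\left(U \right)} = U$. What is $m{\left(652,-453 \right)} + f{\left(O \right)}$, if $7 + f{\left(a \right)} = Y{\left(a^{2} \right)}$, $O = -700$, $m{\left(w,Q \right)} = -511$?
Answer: $489482$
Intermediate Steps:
$f{\left(a \right)} = -7 + a^{2}$
$m{\left(652,-453 \right)} + f{\left(O \right)} = -511 - \left(7 - \left(-700\right)^{2}\right) = -511 + \left(-7 + 490000\right) = -511 + 489993 = 489482$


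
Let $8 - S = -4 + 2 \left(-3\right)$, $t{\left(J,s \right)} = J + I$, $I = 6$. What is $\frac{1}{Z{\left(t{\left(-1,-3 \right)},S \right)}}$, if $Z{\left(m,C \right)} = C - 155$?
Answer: $- \frac{1}{137} \approx -0.0072993$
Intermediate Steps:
$t{\left(J,s \right)} = 6 + J$ ($t{\left(J,s \right)} = J + 6 = 6 + J$)
$S = 18$ ($S = 8 - \left(-4 + 2 \left(-3\right)\right) = 8 - \left(-4 - 6\right) = 8 - -10 = 8 + 10 = 18$)
$Z{\left(m,C \right)} = -155 + C$ ($Z{\left(m,C \right)} = C - 155 = -155 + C$)
$\frac{1}{Z{\left(t{\left(-1,-3 \right)},S \right)}} = \frac{1}{-155 + 18} = \frac{1}{-137} = - \frac{1}{137}$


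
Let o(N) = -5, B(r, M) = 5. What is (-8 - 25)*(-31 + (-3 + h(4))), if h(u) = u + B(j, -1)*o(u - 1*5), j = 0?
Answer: 1815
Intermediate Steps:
h(u) = -25 + u (h(u) = u + 5*(-5) = u - 25 = -25 + u)
(-8 - 25)*(-31 + (-3 + h(4))) = (-8 - 25)*(-31 + (-3 + (-25 + 4))) = -33*(-31 + (-3 - 21)) = -33*(-31 - 24) = -33*(-55) = 1815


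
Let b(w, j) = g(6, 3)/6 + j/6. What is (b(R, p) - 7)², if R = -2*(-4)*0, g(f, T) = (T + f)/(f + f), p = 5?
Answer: 21025/576 ≈ 36.502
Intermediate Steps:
g(f, T) = (T + f)/(2*f) (g(f, T) = (T + f)/((2*f)) = (T + f)*(1/(2*f)) = (T + f)/(2*f))
R = 0 (R = 8*0 = 0)
b(w, j) = ⅛ + j/6 (b(w, j) = ((½)*(3 + 6)/6)/6 + j/6 = ((½)*(⅙)*9)*(⅙) + j*(⅙) = (¾)*(⅙) + j/6 = ⅛ + j/6)
(b(R, p) - 7)² = ((⅛ + (⅙)*5) - 7)² = ((⅛ + ⅚) - 7)² = (23/24 - 7)² = (-145/24)² = 21025/576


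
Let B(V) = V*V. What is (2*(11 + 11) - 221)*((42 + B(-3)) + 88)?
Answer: -24603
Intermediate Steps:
B(V) = V²
(2*(11 + 11) - 221)*((42 + B(-3)) + 88) = (2*(11 + 11) - 221)*((42 + (-3)²) + 88) = (2*22 - 221)*((42 + 9) + 88) = (44 - 221)*(51 + 88) = -177*139 = -24603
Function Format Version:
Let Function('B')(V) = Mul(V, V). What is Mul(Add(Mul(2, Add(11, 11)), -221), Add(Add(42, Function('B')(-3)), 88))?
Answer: -24603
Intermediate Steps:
Function('B')(V) = Pow(V, 2)
Mul(Add(Mul(2, Add(11, 11)), -221), Add(Add(42, Function('B')(-3)), 88)) = Mul(Add(Mul(2, Add(11, 11)), -221), Add(Add(42, Pow(-3, 2)), 88)) = Mul(Add(Mul(2, 22), -221), Add(Add(42, 9), 88)) = Mul(Add(44, -221), Add(51, 88)) = Mul(-177, 139) = -24603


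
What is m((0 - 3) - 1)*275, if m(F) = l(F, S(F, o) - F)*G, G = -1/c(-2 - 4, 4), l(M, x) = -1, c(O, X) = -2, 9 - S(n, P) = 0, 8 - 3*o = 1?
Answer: -275/2 ≈ -137.50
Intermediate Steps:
o = 7/3 (o = 8/3 - 1/3*1 = 8/3 - 1/3 = 7/3 ≈ 2.3333)
S(n, P) = 9 (S(n, P) = 9 - 1*0 = 9 + 0 = 9)
G = 1/2 (G = -1/(-2) = -1*(-1/2) = 1/2 ≈ 0.50000)
m(F) = -1/2 (m(F) = -1*1/2 = -1/2)
m((0 - 3) - 1)*275 = -1/2*275 = -275/2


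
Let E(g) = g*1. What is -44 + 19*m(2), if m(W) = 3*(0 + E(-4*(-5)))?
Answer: 1096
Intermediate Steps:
E(g) = g
m(W) = 60 (m(W) = 3*(0 - 4*(-5)) = 3*(0 + 20) = 3*20 = 60)
-44 + 19*m(2) = -44 + 19*60 = -44 + 1140 = 1096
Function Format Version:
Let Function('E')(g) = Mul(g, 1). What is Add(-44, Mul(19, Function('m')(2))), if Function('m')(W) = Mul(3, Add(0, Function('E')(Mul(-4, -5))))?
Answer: 1096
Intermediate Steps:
Function('E')(g) = g
Function('m')(W) = 60 (Function('m')(W) = Mul(3, Add(0, Mul(-4, -5))) = Mul(3, Add(0, 20)) = Mul(3, 20) = 60)
Add(-44, Mul(19, Function('m')(2))) = Add(-44, Mul(19, 60)) = Add(-44, 1140) = 1096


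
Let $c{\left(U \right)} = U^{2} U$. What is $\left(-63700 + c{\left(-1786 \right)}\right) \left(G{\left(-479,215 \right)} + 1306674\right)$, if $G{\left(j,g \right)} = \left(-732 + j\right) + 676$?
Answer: $-7441125287406484$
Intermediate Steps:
$G{\left(j,g \right)} = -56 + j$
$c{\left(U \right)} = U^{3}$
$\left(-63700 + c{\left(-1786 \right)}\right) \left(G{\left(-479,215 \right)} + 1306674\right) = \left(-63700 + \left(-1786\right)^{3}\right) \left(\left(-56 - 479\right) + 1306674\right) = \left(-63700 - 5696975656\right) \left(-535 + 1306674\right) = \left(-5697039356\right) 1306139 = -7441125287406484$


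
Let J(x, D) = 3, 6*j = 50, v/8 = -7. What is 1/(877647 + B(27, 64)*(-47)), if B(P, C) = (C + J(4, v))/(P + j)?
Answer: 106/93021135 ≈ 1.1395e-6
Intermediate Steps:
v = -56 (v = 8*(-7) = -56)
j = 25/3 (j = (⅙)*50 = 25/3 ≈ 8.3333)
B(P, C) = (3 + C)/(25/3 + P) (B(P, C) = (C + 3)/(P + 25/3) = (3 + C)/(25/3 + P))
1/(877647 + B(27, 64)*(-47)) = 1/(877647 + (3*(3 + 64)/(25 + 3*27))*(-47)) = 1/(877647 + (3*67/(25 + 81))*(-47)) = 1/(877647 + (3*67/106)*(-47)) = 1/(877647 + (3*(1/106)*67)*(-47)) = 1/(877647 + (201/106)*(-47)) = 1/(877647 - 9447/106) = 1/(93021135/106) = 106/93021135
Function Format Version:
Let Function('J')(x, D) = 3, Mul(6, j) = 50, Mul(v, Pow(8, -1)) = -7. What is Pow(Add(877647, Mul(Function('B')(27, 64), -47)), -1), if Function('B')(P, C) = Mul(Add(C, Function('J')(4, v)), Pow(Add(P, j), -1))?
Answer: Rational(106, 93021135) ≈ 1.1395e-6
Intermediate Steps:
v = -56 (v = Mul(8, -7) = -56)
j = Rational(25, 3) (j = Mul(Rational(1, 6), 50) = Rational(25, 3) ≈ 8.3333)
Function('B')(P, C) = Mul(Pow(Add(Rational(25, 3), P), -1), Add(3, C)) (Function('B')(P, C) = Mul(Add(C, 3), Pow(Add(P, Rational(25, 3)), -1)) = Mul(Add(3, C), Pow(Add(Rational(25, 3), P), -1)) = Mul(Pow(Add(Rational(25, 3), P), -1), Add(3, C)))
Pow(Add(877647, Mul(Function('B')(27, 64), -47)), -1) = Pow(Add(877647, Mul(Mul(3, Pow(Add(25, Mul(3, 27)), -1), Add(3, 64)), -47)), -1) = Pow(Add(877647, Mul(Mul(3, Pow(Add(25, 81), -1), 67), -47)), -1) = Pow(Add(877647, Mul(Mul(3, Pow(106, -1), 67), -47)), -1) = Pow(Add(877647, Mul(Mul(3, Rational(1, 106), 67), -47)), -1) = Pow(Add(877647, Mul(Rational(201, 106), -47)), -1) = Pow(Add(877647, Rational(-9447, 106)), -1) = Pow(Rational(93021135, 106), -1) = Rational(106, 93021135)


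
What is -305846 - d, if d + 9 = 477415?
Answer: -783252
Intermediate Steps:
d = 477406 (d = -9 + 477415 = 477406)
-305846 - d = -305846 - 1*477406 = -305846 - 477406 = -783252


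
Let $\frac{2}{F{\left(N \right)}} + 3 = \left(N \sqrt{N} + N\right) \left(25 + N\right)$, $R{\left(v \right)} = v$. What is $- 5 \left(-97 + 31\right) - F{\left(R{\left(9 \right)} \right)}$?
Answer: $\frac{402928}{1221} \approx 330.0$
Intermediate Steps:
$F{\left(N \right)} = \frac{2}{-3 + \left(25 + N\right) \left(N + N^{\frac{3}{2}}\right)}$ ($F{\left(N \right)} = \frac{2}{-3 + \left(N \sqrt{N} + N\right) \left(25 + N\right)} = \frac{2}{-3 + \left(N^{\frac{3}{2}} + N\right) \left(25 + N\right)} = \frac{2}{-3 + \left(N + N^{\frac{3}{2}}\right) \left(25 + N\right)} = \frac{2}{-3 + \left(25 + N\right) \left(N + N^{\frac{3}{2}}\right)}$)
$- 5 \left(-97 + 31\right) - F{\left(R{\left(9 \right)} \right)} = - 5 \left(-97 + 31\right) - \frac{2}{-3 + 9^{2} + 9^{\frac{5}{2}} + 25 \cdot 9 + 25 \cdot 9^{\frac{3}{2}}} = \left(-5\right) \left(-66\right) - \frac{2}{-3 + 81 + 243 + 225 + 25 \cdot 27} = 330 - \frac{2}{-3 + 81 + 243 + 225 + 675} = 330 - \frac{2}{1221} = \frac{402928}{1221}$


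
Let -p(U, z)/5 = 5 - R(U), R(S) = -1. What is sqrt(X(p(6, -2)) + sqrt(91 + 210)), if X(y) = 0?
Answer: 301**(1/4) ≈ 4.1653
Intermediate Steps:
p(U, z) = -30 (p(U, z) = -5*(5 - 1*(-1)) = -5*(5 + 1) = -5*6 = -30)
sqrt(X(p(6, -2)) + sqrt(91 + 210)) = sqrt(0 + sqrt(91 + 210)) = sqrt(0 + sqrt(301)) = sqrt(sqrt(301)) = 301**(1/4)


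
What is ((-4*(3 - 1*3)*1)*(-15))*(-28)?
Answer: 0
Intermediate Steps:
((-4*(3 - 1*3)*1)*(-15))*(-28) = ((-4*(3 - 3)*1)*(-15))*(-28) = ((-4*0*1)*(-15))*(-28) = ((0*1)*(-15))*(-28) = (0*(-15))*(-28) = 0*(-28) = 0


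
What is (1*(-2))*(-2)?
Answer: 4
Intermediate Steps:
(1*(-2))*(-2) = -2*(-2) = 4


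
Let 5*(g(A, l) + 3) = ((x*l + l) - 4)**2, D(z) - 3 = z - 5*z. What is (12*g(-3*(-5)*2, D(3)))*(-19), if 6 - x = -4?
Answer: -2415432/5 ≈ -4.8309e+5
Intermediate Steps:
x = 10 (x = 6 - 1*(-4) = 6 + 4 = 10)
D(z) = 3 - 4*z (D(z) = 3 + (z - 5*z) = 3 - 4*z)
g(A, l) = -3 + (-4 + 11*l)**2/5 (g(A, l) = -3 + ((10*l + l) - 4)**2/5 = -3 + (11*l - 4)**2/5 = -3 + (-4 + 11*l)**2/5)
(12*g(-3*(-5)*2, D(3)))*(-19) = (12*(-3 + (-4 + 11*(3 - 4*3))**2/5))*(-19) = (12*(-3 + (-4 + 11*(3 - 12))**2/5))*(-19) = (12*(-3 + (-4 + 11*(-9))**2/5))*(-19) = (12*(-3 + (-4 - 99)**2/5))*(-19) = (12*(-3 + (1/5)*(-103)**2))*(-19) = (12*(-3 + (1/5)*10609))*(-19) = (12*(-3 + 10609/5))*(-19) = (12*(10594/5))*(-19) = (127128/5)*(-19) = -2415432/5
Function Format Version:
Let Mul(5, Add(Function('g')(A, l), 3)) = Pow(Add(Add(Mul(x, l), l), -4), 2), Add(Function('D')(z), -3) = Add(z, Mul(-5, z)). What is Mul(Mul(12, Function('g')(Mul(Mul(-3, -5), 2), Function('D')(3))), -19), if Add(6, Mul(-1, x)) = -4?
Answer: Rational(-2415432, 5) ≈ -4.8309e+5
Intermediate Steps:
x = 10 (x = Add(6, Mul(-1, -4)) = Add(6, 4) = 10)
Function('D')(z) = Add(3, Mul(-4, z)) (Function('D')(z) = Add(3, Add(z, Mul(-5, z))) = Add(3, Mul(-4, z)))
Function('g')(A, l) = Add(-3, Mul(Rational(1, 5), Pow(Add(-4, Mul(11, l)), 2))) (Function('g')(A, l) = Add(-3, Mul(Rational(1, 5), Pow(Add(Add(Mul(10, l), l), -4), 2))) = Add(-3, Mul(Rational(1, 5), Pow(Add(Mul(11, l), -4), 2))) = Add(-3, Mul(Rational(1, 5), Pow(Add(-4, Mul(11, l)), 2))))
Mul(Mul(12, Function('g')(Mul(Mul(-3, -5), 2), Function('D')(3))), -19) = Mul(Mul(12, Add(-3, Mul(Rational(1, 5), Pow(Add(-4, Mul(11, Add(3, Mul(-4, 3)))), 2)))), -19) = Mul(Mul(12, Add(-3, Mul(Rational(1, 5), Pow(Add(-4, Mul(11, Add(3, -12))), 2)))), -19) = Mul(Mul(12, Add(-3, Mul(Rational(1, 5), Pow(Add(-4, Mul(11, -9)), 2)))), -19) = Mul(Mul(12, Add(-3, Mul(Rational(1, 5), Pow(Add(-4, -99), 2)))), -19) = Mul(Mul(12, Add(-3, Mul(Rational(1, 5), Pow(-103, 2)))), -19) = Mul(Mul(12, Add(-3, Mul(Rational(1, 5), 10609))), -19) = Mul(Mul(12, Add(-3, Rational(10609, 5))), -19) = Mul(Mul(12, Rational(10594, 5)), -19) = Mul(Rational(127128, 5), -19) = Rational(-2415432, 5)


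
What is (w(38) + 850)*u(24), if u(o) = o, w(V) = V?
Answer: 21312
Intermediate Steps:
(w(38) + 850)*u(24) = (38 + 850)*24 = 888*24 = 21312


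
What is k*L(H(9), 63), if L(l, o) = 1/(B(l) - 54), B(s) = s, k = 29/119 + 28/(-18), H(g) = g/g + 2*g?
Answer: 281/7497 ≈ 0.037482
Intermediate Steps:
H(g) = 1 + 2*g
k = -1405/1071 (k = 29*(1/119) + 28*(-1/18) = 29/119 - 14/9 = -1405/1071 ≈ -1.3119)
L(l, o) = 1/(-54 + l) (L(l, o) = 1/(l - 54) = 1/(-54 + l))
k*L(H(9), 63) = -1405/(1071*(-54 + (1 + 2*9))) = -1405/(1071*(-54 + (1 + 18))) = -1405/(1071*(-54 + 19)) = -1405/1071/(-35) = -1405/1071*(-1/35) = 281/7497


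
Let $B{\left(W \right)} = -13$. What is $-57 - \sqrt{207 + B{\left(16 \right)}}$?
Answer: $-57 - \sqrt{194} \approx -70.928$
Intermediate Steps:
$-57 - \sqrt{207 + B{\left(16 \right)}} = -57 - \sqrt{207 - 13} = -57 - \sqrt{194}$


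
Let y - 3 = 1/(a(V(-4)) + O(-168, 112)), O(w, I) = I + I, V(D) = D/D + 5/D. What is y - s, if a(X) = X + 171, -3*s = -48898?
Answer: -77195719/4737 ≈ -16296.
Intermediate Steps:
s = 48898/3 (s = -⅓*(-48898) = 48898/3 ≈ 16299.)
V(D) = 1 + 5/D
a(X) = 171 + X
O(w, I) = 2*I
y = 4741/1579 (y = 3 + 1/((171 + (5 - 4)/(-4)) + 2*112) = 3 + 1/((171 - ¼*1) + 224) = 3 + 1/((171 - ¼) + 224) = 3 + 1/(683/4 + 224) = 3 + 1/(1579/4) = 3 + 4/1579 = 4741/1579 ≈ 3.0025)
y - s = 4741/1579 - 1*48898/3 = 4741/1579 - 48898/3 = -77195719/4737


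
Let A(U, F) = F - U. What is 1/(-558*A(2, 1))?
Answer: 1/558 ≈ 0.0017921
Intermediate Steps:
1/(-558*A(2, 1)) = 1/(-558*(1 - 1*2)) = 1/(-558*(1 - 2)) = 1/(-558*(-1)) = 1/558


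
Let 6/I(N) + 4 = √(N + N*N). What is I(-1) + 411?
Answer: 0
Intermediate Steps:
I(N) = 6/(-4 + √(N + N²)) (I(N) = 6/(-4 + √(N + N*N)) = 6/(-4 + √(N + N²)))
I(-1) + 411 = 6/(-4 + √(-(1 - 1))) + 411 = 6/(-4 + √(-1*0)) + 411 = 6/(-4 + √0) + 411 = 6/(-4 + 0) + 411 = 6/(-4) + 411 = 6*(-¼) + 411 = -3/2 + 411 = 819/2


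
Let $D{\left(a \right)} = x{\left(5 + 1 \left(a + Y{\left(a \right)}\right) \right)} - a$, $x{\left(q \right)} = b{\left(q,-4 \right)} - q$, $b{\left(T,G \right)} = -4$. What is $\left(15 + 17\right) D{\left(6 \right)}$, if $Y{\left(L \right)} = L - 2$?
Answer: $-800$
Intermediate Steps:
$Y{\left(L \right)} = -2 + L$
$x{\left(q \right)} = -4 - q$
$D{\left(a \right)} = -7 - 3 a$ ($D{\left(a \right)} = \left(-4 - \left(5 + 1 \left(a + \left(-2 + a\right)\right)\right)\right) - a = \left(-4 - \left(5 + 1 \left(-2 + 2 a\right)\right)\right) - a = \left(-4 - \left(5 + \left(-2 + 2 a\right)\right)\right) - a = \left(-4 - \left(3 + 2 a\right)\right) - a = \left(-7 - 2 a\right) - a = -7 - 3 a$)
$\left(15 + 17\right) D{\left(6 \right)} = \left(15 + 17\right) \left(-7 - 18\right) = 32 \left(-7 - 18\right) = 32 \left(-25\right) = -800$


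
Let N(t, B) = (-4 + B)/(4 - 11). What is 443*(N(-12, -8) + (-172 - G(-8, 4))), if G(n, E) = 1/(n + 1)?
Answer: -527613/7 ≈ -75373.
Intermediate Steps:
G(n, E) = 1/(1 + n)
N(t, B) = 4/7 - B/7 (N(t, B) = (-4 + B)/(-7) = (-4 + B)*(-1/7) = 4/7 - B/7)
443*(N(-12, -8) + (-172 - G(-8, 4))) = 443*((4/7 - 1/7*(-8)) + (-172 - 1/(1 - 8))) = 443*((4/7 + 8/7) + (-172 - 1/(-7))) = 443*(12/7 + (-172 - 1*(-1/7))) = 443*(12/7 + (-172 + 1/7)) = 443*(12/7 - 1203/7) = 443*(-1191/7) = -527613/7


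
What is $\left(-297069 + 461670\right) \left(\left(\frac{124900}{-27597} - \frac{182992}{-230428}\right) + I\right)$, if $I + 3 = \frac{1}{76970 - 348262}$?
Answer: $- \frac{159298347747431125077}{143764899526556} \approx -1.108 \cdot 10^{6}$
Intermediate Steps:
$I = - \frac{813877}{271292}$ ($I = -3 + \frac{1}{76970 - 348262} = -3 + \frac{1}{-271292} = -3 - \frac{1}{271292} = - \frac{813877}{271292} \approx -3.0$)
$\left(-297069 + 461670\right) \left(\left(\frac{124900}{-27597} - \frac{182992}{-230428}\right) + I\right) = \left(-297069 + 461670\right) \left(\left(\frac{124900}{-27597} - \frac{182992}{-230428}\right) - \frac{813877}{271292}\right) = 164601 \left(\left(124900 \left(- \frac{1}{27597}\right) - - \frac{45748}{57607}\right) - \frac{813877}{271292}\right) = 164601 \left(\left(- \frac{124900}{27597} + \frac{45748}{57607}\right) - \frac{813877}{271292}\right) = 164601 \left(- \frac{5932606744}{1589780379} - \frac{813877}{271292}\right) = 164601 \left(- \frac{2903354434312631}{431294698579668}\right) = - \frac{159298347747431125077}{143764899526556}$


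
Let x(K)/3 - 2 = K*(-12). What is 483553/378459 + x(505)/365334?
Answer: 28296706306/23043990051 ≈ 1.2279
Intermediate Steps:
x(K) = 6 - 36*K (x(K) = 6 + 3*(K*(-12)) = 6 + 3*(-12*K) = 6 - 36*K)
483553/378459 + x(505)/365334 = 483553/378459 + (6 - 36*505)/365334 = 483553*(1/378459) + (6 - 18180)*(1/365334) = 483553/378459 - 18174*1/365334 = 483553/378459 - 3029/60889 = 28296706306/23043990051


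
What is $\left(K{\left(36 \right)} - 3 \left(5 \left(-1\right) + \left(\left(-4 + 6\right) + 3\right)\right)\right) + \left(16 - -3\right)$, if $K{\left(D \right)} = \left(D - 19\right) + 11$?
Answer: $47$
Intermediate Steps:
$K{\left(D \right)} = -8 + D$ ($K{\left(D \right)} = \left(-19 + D\right) + 11 = -8 + D$)
$\left(K{\left(36 \right)} - 3 \left(5 \left(-1\right) + \left(\left(-4 + 6\right) + 3\right)\right)\right) + \left(16 - -3\right) = \left(\left(-8 + 36\right) - 3 \left(5 \left(-1\right) + \left(\left(-4 + 6\right) + 3\right)\right)\right) + \left(16 - -3\right) = \left(28 - 3 \left(-5 + \left(2 + 3\right)\right)\right) + \left(16 + 3\right) = \left(28 - 3 \left(-5 + 5\right)\right) + 19 = \left(28 - 0\right) + 19 = \left(28 + 0\right) + 19 = 28 + 19 = 47$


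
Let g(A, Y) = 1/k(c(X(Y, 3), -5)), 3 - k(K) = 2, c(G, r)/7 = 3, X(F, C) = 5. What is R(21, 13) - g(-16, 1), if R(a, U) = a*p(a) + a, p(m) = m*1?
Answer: 461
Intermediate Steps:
c(G, r) = 21 (c(G, r) = 7*3 = 21)
k(K) = 1 (k(K) = 3 - 1*2 = 3 - 2 = 1)
p(m) = m
g(A, Y) = 1 (g(A, Y) = 1/1 = 1)
R(a, U) = a + a² (R(a, U) = a*a + a = a² + a = a + a²)
R(21, 13) - g(-16, 1) = 21*(1 + 21) - 1*1 = 21*22 - 1 = 462 - 1 = 461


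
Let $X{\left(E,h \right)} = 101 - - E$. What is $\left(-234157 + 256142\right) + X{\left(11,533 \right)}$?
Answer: $22097$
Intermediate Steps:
$X{\left(E,h \right)} = 101 + E$
$\left(-234157 + 256142\right) + X{\left(11,533 \right)} = \left(-234157 + 256142\right) + \left(101 + 11\right) = 21985 + 112 = 22097$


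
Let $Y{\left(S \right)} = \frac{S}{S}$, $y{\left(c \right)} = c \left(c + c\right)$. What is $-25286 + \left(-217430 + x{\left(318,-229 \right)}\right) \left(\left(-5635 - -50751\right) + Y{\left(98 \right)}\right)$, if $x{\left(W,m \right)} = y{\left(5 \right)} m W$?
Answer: $-174085323296$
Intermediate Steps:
$y{\left(c \right)} = 2 c^{2}$ ($y{\left(c \right)} = c 2 c = 2 c^{2}$)
$Y{\left(S \right)} = 1$
$x{\left(W,m \right)} = 50 W m$ ($x{\left(W,m \right)} = 2 \cdot 5^{2} m W = 2 \cdot 25 m W = 50 m W = 50 W m$)
$-25286 + \left(-217430 + x{\left(318,-229 \right)}\right) \left(\left(-5635 - -50751\right) + Y{\left(98 \right)}\right) = -25286 + \left(-217430 + 50 \cdot 318 \left(-229\right)\right) \left(\left(-5635 - -50751\right) + 1\right) = -25286 + \left(-217430 - 3641100\right) \left(\left(-5635 + 50751\right) + 1\right) = -25286 - 3858530 \left(45116 + 1\right) = -25286 - 174085298010 = -174085323296$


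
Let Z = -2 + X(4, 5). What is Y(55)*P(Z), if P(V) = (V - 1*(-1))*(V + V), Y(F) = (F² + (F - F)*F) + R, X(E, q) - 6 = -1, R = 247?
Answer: 78528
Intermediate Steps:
X(E, q) = 5 (X(E, q) = 6 - 1 = 5)
Y(F) = 247 + F² (Y(F) = (F² + (F - F)*F) + 247 = (F² + 0*F) + 247 = (F² + 0) + 247 = F² + 247 = 247 + F²)
Z = 3 (Z = -2 + 5 = 3)
P(V) = 2*V*(1 + V) (P(V) = (V + 1)*(2*V) = (1 + V)*(2*V) = 2*V*(1 + V))
Y(55)*P(Z) = (247 + 55²)*(2*3*(1 + 3)) = (247 + 3025)*(2*3*4) = 3272*24 = 78528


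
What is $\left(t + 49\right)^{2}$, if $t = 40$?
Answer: $7921$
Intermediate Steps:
$\left(t + 49\right)^{2} = \left(40 + 49\right)^{2} = 89^{2} = 7921$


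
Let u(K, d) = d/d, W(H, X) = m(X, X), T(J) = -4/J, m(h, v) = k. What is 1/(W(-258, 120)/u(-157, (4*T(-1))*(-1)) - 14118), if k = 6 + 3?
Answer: -1/14109 ≈ -7.0877e-5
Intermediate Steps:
k = 9
m(h, v) = 9
W(H, X) = 9
u(K, d) = 1
1/(W(-258, 120)/u(-157, (4*T(-1))*(-1)) - 14118) = 1/(9/1 - 14118) = 1/(9*1 - 14118) = 1/(9 - 14118) = 1/(-14109) = -1/14109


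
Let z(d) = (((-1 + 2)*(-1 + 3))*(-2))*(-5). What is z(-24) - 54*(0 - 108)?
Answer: 5852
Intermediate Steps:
z(d) = 20 (z(d) = ((1*2)*(-2))*(-5) = (2*(-2))*(-5) = -4*(-5) = 20)
z(-24) - 54*(0 - 108) = 20 - 54*(0 - 108) = 20 - 54*(-108) = 20 - 1*(-5832) = 20 + 5832 = 5852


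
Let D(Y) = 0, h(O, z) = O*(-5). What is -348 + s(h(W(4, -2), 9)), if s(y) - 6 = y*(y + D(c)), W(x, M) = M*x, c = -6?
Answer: 1258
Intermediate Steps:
h(O, z) = -5*O
s(y) = 6 + y² (s(y) = 6 + y*(y + 0) = 6 + y*y = 6 + y²)
-348 + s(h(W(4, -2), 9)) = -348 + (6 + (-(-10)*4)²) = -348 + (6 + (-5*(-8))²) = -348 + (6 + 40²) = -348 + (6 + 1600) = -348 + 1606 = 1258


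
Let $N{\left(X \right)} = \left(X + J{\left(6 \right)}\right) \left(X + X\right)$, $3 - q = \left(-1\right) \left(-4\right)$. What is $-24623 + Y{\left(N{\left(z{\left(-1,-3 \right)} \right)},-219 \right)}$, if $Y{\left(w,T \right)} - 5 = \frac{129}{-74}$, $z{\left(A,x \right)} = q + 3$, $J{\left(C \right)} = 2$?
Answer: $- \frac{1821861}{74} \approx -24620.0$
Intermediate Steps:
$q = -1$ ($q = 3 - \left(-1\right) \left(-4\right) = 3 - 4 = -1$)
$z{\left(A,x \right)} = 2$ ($z{\left(A,x \right)} = -1 + 3 = 2$)
$N{\left(X \right)} = 2 X \left(2 + X\right)$ ($N{\left(X \right)} = \left(X + 2\right) \left(X + X\right) = \left(2 + X\right) 2 X = 2 X \left(2 + X\right)$)
$Y{\left(w,T \right)} = \frac{241}{74}$ ($Y{\left(w,T \right)} = 5 + \frac{129}{-74} = 5 + 129 \left(- \frac{1}{74}\right) = 5 - \frac{129}{74} = \frac{241}{74}$)
$-24623 + Y{\left(N{\left(z{\left(-1,-3 \right)} \right)},-219 \right)} = -24623 + \frac{241}{74} = - \frac{1821861}{74}$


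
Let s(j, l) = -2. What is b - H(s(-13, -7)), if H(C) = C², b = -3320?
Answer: -3324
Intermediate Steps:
b - H(s(-13, -7)) = -3320 - 1*(-2)² = -3320 - 1*4 = -3320 - 4 = -3324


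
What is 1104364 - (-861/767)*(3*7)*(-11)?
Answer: 846848297/767 ≈ 1.1041e+6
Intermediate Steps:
1104364 - (-861/767)*(3*7)*(-11) = 1104364 - (-861*1/767)*21*(-11) = 1104364 - (-861)*(-231)/767 = 1104364 - 1*198891/767 = 1104364 - 198891/767 = 846848297/767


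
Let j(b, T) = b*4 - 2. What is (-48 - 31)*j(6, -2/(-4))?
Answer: -1738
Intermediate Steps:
j(b, T) = -2 + 4*b (j(b, T) = 4*b - 2 = -2 + 4*b)
(-48 - 31)*j(6, -2/(-4)) = (-48 - 31)*(-2 + 4*6) = -79*(-2 + 24) = -79*22 = -1738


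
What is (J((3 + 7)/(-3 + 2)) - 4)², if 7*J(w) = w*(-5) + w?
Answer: 144/49 ≈ 2.9388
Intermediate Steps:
J(w) = -4*w/7 (J(w) = (w*(-5) + w)/7 = (-5*w + w)/7 = (-4*w)/7 = -4*w/7)
(J((3 + 7)/(-3 + 2)) - 4)² = (-4*(3 + 7)/(7*(-3 + 2)) - 4)² = (-40/(7*(-1)) - 4)² = (-40*(-1)/7 - 4)² = (-4/7*(-10) - 4)² = (40/7 - 4)² = (12/7)² = 144/49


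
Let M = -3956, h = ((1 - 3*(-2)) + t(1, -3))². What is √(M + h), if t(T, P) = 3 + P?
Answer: I*√3907 ≈ 62.506*I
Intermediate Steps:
h = 49 (h = ((1 - 3*(-2)) + (3 - 3))² = ((1 + 6) + 0)² = (7 + 0)² = 7² = 49)
√(M + h) = √(-3956 + 49) = √(-3907) = I*√3907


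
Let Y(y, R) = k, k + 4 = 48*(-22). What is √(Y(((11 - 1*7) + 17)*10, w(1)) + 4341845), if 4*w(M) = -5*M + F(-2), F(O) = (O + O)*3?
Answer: √4340785 ≈ 2083.5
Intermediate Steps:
F(O) = 6*O (F(O) = (2*O)*3 = 6*O)
w(M) = -3 - 5*M/4 (w(M) = (-5*M + 6*(-2))/4 = (-5*M - 12)/4 = (-12 - 5*M)/4 = -3 - 5*M/4)
k = -1060 (k = -4 + 48*(-22) = -4 - 1056 = -1060)
Y(y, R) = -1060
√(Y(((11 - 1*7) + 17)*10, w(1)) + 4341845) = √(-1060 + 4341845) = √4340785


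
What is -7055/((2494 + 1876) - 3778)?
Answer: -7055/592 ≈ -11.917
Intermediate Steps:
-7055/((2494 + 1876) - 3778) = -7055/(4370 - 3778) = -7055/592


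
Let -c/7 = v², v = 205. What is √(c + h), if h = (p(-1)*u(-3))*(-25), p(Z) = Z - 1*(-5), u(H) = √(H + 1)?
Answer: 5*√(-11767 - 4*I*√2) ≈ 0.13037 - 542.38*I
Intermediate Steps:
u(H) = √(1 + H)
c = -294175 (c = -7*205² = -7*42025 = -294175)
p(Z) = 5 + Z (p(Z) = Z + 5 = 5 + Z)
h = -100*I*√2 (h = ((5 - 1)*√(1 - 3))*(-25) = (4*√(-2))*(-25) = (4*(I*√2))*(-25) = (4*I*√2)*(-25) = -100*I*√2 ≈ -141.42*I)
√(c + h) = √(-294175 - 100*I*√2)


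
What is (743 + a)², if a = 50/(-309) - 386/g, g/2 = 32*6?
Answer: 23913694166569/43454464 ≈ 5.5032e+5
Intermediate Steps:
g = 384 (g = 2*(32*6) = 2*192 = 384)
a = -7693/6592 (a = 50/(-309) - 386/384 = 50*(-1/309) - 386*1/384 = -50/309 - 193/192 = -7693/6592 ≈ -1.1670)
(743 + a)² = (743 - 7693/6592)² = (4890163/6592)² = 23913694166569/43454464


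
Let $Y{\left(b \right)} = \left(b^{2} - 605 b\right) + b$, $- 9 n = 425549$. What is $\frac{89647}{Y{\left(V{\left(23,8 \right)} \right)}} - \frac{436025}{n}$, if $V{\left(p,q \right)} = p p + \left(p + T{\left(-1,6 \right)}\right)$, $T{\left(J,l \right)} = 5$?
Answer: $\frac{64583095072}{11140447271} \approx 5.7972$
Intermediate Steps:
$n = - \frac{425549}{9}$ ($n = \left(- \frac{1}{9}\right) 425549 = - \frac{425549}{9} \approx -47283.0$)
$V{\left(p,q \right)} = 5 + p + p^{2}$ ($V{\left(p,q \right)} = p p + \left(p + 5\right) = p^{2} + \left(5 + p\right) = 5 + p + p^{2}$)
$Y{\left(b \right)} = b^{2} - 604 b$
$\frac{89647}{Y{\left(V{\left(23,8 \right)} \right)}} - \frac{436025}{n} = \frac{89647}{\left(5 + 23 + 23^{2}\right) \left(-604 + \left(5 + 23 + 23^{2}\right)\right)} - \frac{436025}{- \frac{425549}{9}} = \frac{89647}{\left(5 + 23 + 529\right) \left(-604 + \left(5 + 23 + 529\right)\right)} - - \frac{3924225}{425549} = \frac{89647}{557 \left(-604 + 557\right)} + \frac{3924225}{425549} = \frac{89647}{557 \left(-47\right)} + \frac{3924225}{425549} = \frac{89647}{-26179} + \frac{3924225}{425549} = 89647 \left(- \frac{1}{26179}\right) + \frac{3924225}{425549} = - \frac{89647}{26179} + \frac{3924225}{425549} = \frac{64583095072}{11140447271}$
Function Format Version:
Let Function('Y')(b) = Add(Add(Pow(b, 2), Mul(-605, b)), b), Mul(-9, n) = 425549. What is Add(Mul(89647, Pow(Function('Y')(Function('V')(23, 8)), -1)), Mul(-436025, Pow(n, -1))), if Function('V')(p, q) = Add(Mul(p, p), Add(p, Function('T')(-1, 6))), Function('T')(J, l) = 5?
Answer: Rational(64583095072, 11140447271) ≈ 5.7972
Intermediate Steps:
n = Rational(-425549, 9) (n = Mul(Rational(-1, 9), 425549) = Rational(-425549, 9) ≈ -47283.)
Function('V')(p, q) = Add(5, p, Pow(p, 2)) (Function('V')(p, q) = Add(Mul(p, p), Add(p, 5)) = Add(Pow(p, 2), Add(5, p)) = Add(5, p, Pow(p, 2)))
Function('Y')(b) = Add(Pow(b, 2), Mul(-604, b))
Add(Mul(89647, Pow(Function('Y')(Function('V')(23, 8)), -1)), Mul(-436025, Pow(n, -1))) = Add(Mul(89647, Pow(Mul(Add(5, 23, Pow(23, 2)), Add(-604, Add(5, 23, Pow(23, 2)))), -1)), Mul(-436025, Pow(Rational(-425549, 9), -1))) = Add(Mul(89647, Pow(Mul(Add(5, 23, 529), Add(-604, Add(5, 23, 529))), -1)), Mul(-436025, Rational(-9, 425549))) = Add(Mul(89647, Pow(Mul(557, Add(-604, 557)), -1)), Rational(3924225, 425549)) = Add(Mul(89647, Pow(Mul(557, -47), -1)), Rational(3924225, 425549)) = Add(Mul(89647, Pow(-26179, -1)), Rational(3924225, 425549)) = Add(Mul(89647, Rational(-1, 26179)), Rational(3924225, 425549)) = Add(Rational(-89647, 26179), Rational(3924225, 425549)) = Rational(64583095072, 11140447271)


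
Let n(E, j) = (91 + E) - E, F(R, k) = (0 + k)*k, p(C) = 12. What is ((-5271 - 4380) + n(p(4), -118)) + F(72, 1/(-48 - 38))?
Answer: -70705759/7396 ≈ -9560.0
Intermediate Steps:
F(R, k) = k² (F(R, k) = k*k = k²)
n(E, j) = 91
((-5271 - 4380) + n(p(4), -118)) + F(72, 1/(-48 - 38)) = ((-5271 - 4380) + 91) + (1/(-48 - 38))² = (-9651 + 91) + (1/(-86))² = -9560 + (-1/86)² = -9560 + 1/7396 = -70705759/7396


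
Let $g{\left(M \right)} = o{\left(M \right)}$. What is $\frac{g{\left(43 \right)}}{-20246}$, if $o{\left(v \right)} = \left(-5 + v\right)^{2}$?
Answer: $- \frac{722}{10123} \approx -0.071323$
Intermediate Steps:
$g{\left(M \right)} = \left(-5 + M\right)^{2}$
$\frac{g{\left(43 \right)}}{-20246} = \frac{\left(-5 + 43\right)^{2}}{-20246} = 38^{2} \left(- \frac{1}{20246}\right) = 1444 \left(- \frac{1}{20246}\right) = - \frac{722}{10123}$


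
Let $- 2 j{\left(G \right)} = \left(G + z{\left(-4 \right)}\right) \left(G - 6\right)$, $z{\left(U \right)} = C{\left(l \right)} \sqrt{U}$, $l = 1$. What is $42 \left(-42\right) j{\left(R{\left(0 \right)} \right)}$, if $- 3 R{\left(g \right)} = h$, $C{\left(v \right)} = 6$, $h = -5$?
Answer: $-6370 - 45864 i \approx -6370.0 - 45864.0 i$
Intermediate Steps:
$R{\left(g \right)} = \frac{5}{3}$ ($R{\left(g \right)} = \left(- \frac{1}{3}\right) \left(-5\right) = \frac{5}{3}$)
$z{\left(U \right)} = 6 \sqrt{U}$
$j{\left(G \right)} = - \frac{\left(-6 + G\right) \left(G + 12 i\right)}{2}$ ($j{\left(G \right)} = - \frac{\left(G + 6 \sqrt{-4}\right) \left(G - 6\right)}{2} = - \frac{\left(G + 6 \cdot 2 i\right) \left(-6 + G\right)}{2} = - \frac{\left(G + 12 i\right) \left(-6 + G\right)}{2} = - \frac{\left(-6 + G\right) \left(G + 12 i\right)}{2}$)
$42 \left(-42\right) j{\left(R{\left(0 \right)} \right)} = 42 \left(-42\right) \left(3 \cdot \frac{5}{3} + 36 i - \frac{\left(\frac{5}{3}\right)^{2}}{2} - 6 i \frac{5}{3}\right) = - 1764 \left(5 + 36 i - \frac{25}{18} - 10 i\right) = - 1764 \left(\frac{65}{18} + 26 i\right) = -6370 - 45864 i$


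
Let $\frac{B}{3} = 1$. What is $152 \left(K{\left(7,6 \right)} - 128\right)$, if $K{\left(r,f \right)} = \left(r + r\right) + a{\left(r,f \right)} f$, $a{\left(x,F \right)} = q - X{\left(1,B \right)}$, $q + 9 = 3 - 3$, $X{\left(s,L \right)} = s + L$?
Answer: $-29184$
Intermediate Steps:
$B = 3$ ($B = 3 \cdot 1 = 3$)
$X{\left(s,L \right)} = L + s$
$q = -9$ ($q = -9 + \left(3 - 3\right) = -9 + 0 = -9$)
$a{\left(x,F \right)} = -13$ ($a{\left(x,F \right)} = -9 - \left(3 + 1\right) = -9 - 4 = -13$)
$K{\left(r,f \right)} = - 13 f + 2 r$ ($K{\left(r,f \right)} = \left(r + r\right) - 13 f = 2 r - 13 f = - 13 f + 2 r$)
$152 \left(K{\left(7,6 \right)} - 128\right) = 152 \left(\left(\left(-13\right) 6 + 2 \cdot 7\right) - 128\right) = 152 \left(\left(-78 + 14\right) - 128\right) = 152 \left(-64 - 128\right) = 152 \left(-192\right) = -29184$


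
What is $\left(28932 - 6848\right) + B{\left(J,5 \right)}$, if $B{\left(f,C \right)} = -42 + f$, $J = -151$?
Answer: $21891$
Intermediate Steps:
$\left(28932 - 6848\right) + B{\left(J,5 \right)} = \left(28932 - 6848\right) - 193 = 22084 - 193 = 21891$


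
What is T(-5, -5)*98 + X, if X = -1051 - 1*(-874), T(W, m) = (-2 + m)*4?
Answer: -2921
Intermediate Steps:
T(W, m) = -8 + 4*m
X = -177 (X = -1051 + 874 = -177)
T(-5, -5)*98 + X = (-8 + 4*(-5))*98 - 177 = (-8 - 20)*98 - 177 = -28*98 - 177 = -2744 - 177 = -2921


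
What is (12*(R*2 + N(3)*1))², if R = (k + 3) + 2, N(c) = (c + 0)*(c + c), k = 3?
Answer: 166464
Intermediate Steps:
N(c) = 2*c² (N(c) = c*(2*c) = 2*c²)
R = 8 (R = (3 + 3) + 2 = 6 + 2 = 8)
(12*(R*2 + N(3)*1))² = (12*(8*2 + (2*3²)*1))² = (12*(16 + (2*9)*1))² = (12*(16 + 18*1))² = (12*(16 + 18))² = (12*34)² = 408² = 166464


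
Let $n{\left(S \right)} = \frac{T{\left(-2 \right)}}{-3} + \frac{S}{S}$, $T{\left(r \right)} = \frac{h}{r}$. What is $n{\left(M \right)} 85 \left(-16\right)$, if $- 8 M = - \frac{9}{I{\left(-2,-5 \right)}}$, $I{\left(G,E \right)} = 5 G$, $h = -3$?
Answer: $-680$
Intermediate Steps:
$M = - \frac{9}{80}$ ($M = - \frac{\left(-9\right) \frac{1}{5 \left(-2\right)}}{8} = - \frac{\left(-9\right) \frac{1}{-10}}{8} = - \frac{\left(-9\right) \left(- \frac{1}{10}\right)}{8} = \left(- \frac{1}{8}\right) \frac{9}{10} = - \frac{9}{80} \approx -0.1125$)
$T{\left(r \right)} = - \frac{3}{r}$
$n{\left(S \right)} = \frac{1}{2}$ ($n{\left(S \right)} = \frac{\left(-3\right) \frac{1}{-2}}{-3} + \frac{S}{S} = \left(-3\right) \left(- \frac{1}{2}\right) \left(- \frac{1}{3}\right) + 1 = \frac{3}{2} \left(- \frac{1}{3}\right) + 1 = - \frac{1}{2} + 1 = \frac{1}{2}$)
$n{\left(M \right)} 85 \left(-16\right) = \frac{1}{2} \cdot 85 \left(-16\right) = \frac{85}{2} \left(-16\right) = -680$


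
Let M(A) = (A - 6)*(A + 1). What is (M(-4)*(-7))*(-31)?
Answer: 6510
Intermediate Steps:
M(A) = (1 + A)*(-6 + A) (M(A) = (-6 + A)*(1 + A) = (1 + A)*(-6 + A))
(M(-4)*(-7))*(-31) = ((-6 + (-4)**2 - 5*(-4))*(-7))*(-31) = ((-6 + 16 + 20)*(-7))*(-31) = (30*(-7))*(-31) = -210*(-31) = 6510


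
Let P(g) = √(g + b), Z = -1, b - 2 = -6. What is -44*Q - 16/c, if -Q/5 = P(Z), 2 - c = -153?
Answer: -16/155 + 220*I*√5 ≈ -0.10323 + 491.94*I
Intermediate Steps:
b = -4 (b = 2 - 6 = -4)
c = 155 (c = 2 - 1*(-153) = 2 + 153 = 155)
P(g) = √(-4 + g) (P(g) = √(g - 4) = √(-4 + g))
Q = -5*I*√5 (Q = -5*√(-4 - 1) = -5*I*√5 ≈ -11.18*I)
-44*Q - 16/c = -(-220)*I*√5 - 16/155 = 220*I*√5 - 16*1/155 = 220*I*√5 - 16/155 = -16/155 + 220*I*√5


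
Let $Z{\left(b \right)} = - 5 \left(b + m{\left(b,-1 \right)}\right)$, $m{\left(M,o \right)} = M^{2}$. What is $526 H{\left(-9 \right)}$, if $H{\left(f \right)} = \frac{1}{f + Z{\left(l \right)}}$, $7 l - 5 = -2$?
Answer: $- \frac{25774}{591} \approx -43.611$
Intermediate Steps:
$l = \frac{3}{7}$ ($l = \frac{5}{7} + \frac{1}{7} \left(-2\right) = \frac{5}{7} - \frac{2}{7} = \frac{3}{7} \approx 0.42857$)
$Z{\left(b \right)} = - 5 b - 5 b^{2}$ ($Z{\left(b \right)} = - 5 \left(b + b^{2}\right) = - 5 b - 5 b^{2}$)
$H{\left(f \right)} = \frac{1}{- \frac{150}{49} + f}$ ($H{\left(f \right)} = \frac{1}{f + 5 \cdot \frac{3}{7} \left(-1 - \frac{3}{7}\right)} = \frac{1}{f + 5 \cdot \frac{3}{7} \left(- \frac{10}{7}\right)} = \frac{1}{f - \frac{150}{49}} = \frac{1}{- \frac{150}{49} + f}$)
$526 H{\left(-9 \right)} = 526 \frac{49}{-150 + 49 \left(-9\right)} = 526 \frac{49}{-150 - 441} = 526 \frac{49}{-591} = 526 \cdot 49 \left(- \frac{1}{591}\right) = 526 \left(- \frac{49}{591}\right) = - \frac{25774}{591}$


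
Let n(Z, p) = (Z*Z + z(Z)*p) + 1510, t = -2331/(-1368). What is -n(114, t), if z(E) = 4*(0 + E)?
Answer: -15283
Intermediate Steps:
z(E) = 4*E
t = 259/152 (t = -2331*(-1/1368) = 259/152 ≈ 1.7039)
n(Z, p) = 1510 + Z² + 4*Z*p (n(Z, p) = (Z*Z + (4*Z)*p) + 1510 = (Z² + 4*Z*p) + 1510 = 1510 + Z² + 4*Z*p)
-n(114, t) = -(1510 + 114² + 4*114*(259/152)) = -(1510 + 12996 + 777) = -1*15283 = -15283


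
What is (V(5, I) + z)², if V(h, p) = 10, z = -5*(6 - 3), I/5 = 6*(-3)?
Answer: 25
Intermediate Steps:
I = -90 (I = 5*(6*(-3)) = 5*(-18) = -90)
z = -15 (z = -5*3 = -15)
(V(5, I) + z)² = (10 - 15)² = (-5)² = 25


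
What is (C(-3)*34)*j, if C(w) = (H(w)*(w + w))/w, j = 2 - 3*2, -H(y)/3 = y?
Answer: -2448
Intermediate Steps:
H(y) = -3*y
j = -4 (j = 2 - 6 = -4)
C(w) = -6*w (C(w) = ((-3*w)*(w + w))/w = ((-3*w)*(2*w))/w = (-6*w²)/w = -6*w)
(C(-3)*34)*j = (-6*(-3)*34)*(-4) = (18*34)*(-4) = 612*(-4) = -2448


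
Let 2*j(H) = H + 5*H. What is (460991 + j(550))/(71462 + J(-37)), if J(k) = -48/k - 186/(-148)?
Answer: 34235434/5288377 ≈ 6.4737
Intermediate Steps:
J(k) = 93/74 - 48/k (J(k) = -48/k - 186*(-1/148) = -48/k + 93/74 = 93/74 - 48/k)
j(H) = 3*H (j(H) = (H + 5*H)/2 = (6*H)/2 = 3*H)
(460991 + j(550))/(71462 + J(-37)) = (460991 + 3*550)/(71462 + (93/74 - 48/(-37))) = (460991 + 1650)/(71462 + (93/74 - 48*(-1/37))) = 462641/(71462 + (93/74 + 48/37)) = 462641/(71462 + 189/74) = 462641/(5288377/74) = 462641*(74/5288377) = 34235434/5288377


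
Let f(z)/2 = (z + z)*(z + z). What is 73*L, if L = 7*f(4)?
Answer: 65408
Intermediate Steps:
f(z) = 8*z² (f(z) = 2*((z + z)*(z + z)) = 2*((2*z)*(2*z)) = 2*(4*z²) = 8*z²)
L = 896 (L = 7*(8*4²) = 7*(8*16) = 7*128 = 896)
73*L = 73*896 = 65408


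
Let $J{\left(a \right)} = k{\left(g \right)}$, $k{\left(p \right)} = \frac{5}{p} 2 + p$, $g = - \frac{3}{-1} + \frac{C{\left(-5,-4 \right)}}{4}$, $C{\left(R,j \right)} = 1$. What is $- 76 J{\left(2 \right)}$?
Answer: $- \frac{6251}{13} \approx -480.85$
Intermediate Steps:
$g = \frac{13}{4}$ ($g = - \frac{3}{-1} + 1 \cdot \frac{1}{4} = \left(-3\right) \left(-1\right) + 1 \cdot \frac{1}{4} = 3 + \frac{1}{4} = \frac{13}{4} \approx 3.25$)
$k{\left(p \right)} = p + \frac{10}{p}$ ($k{\left(p \right)} = \frac{10}{p} + p = p + \frac{10}{p}$)
$J{\left(a \right)} = \frac{329}{52}$ ($J{\left(a \right)} = \frac{13}{4} + \frac{10}{\frac{13}{4}} = \frac{13}{4} + 10 \cdot \frac{4}{13} = \frac{13}{4} + \frac{40}{13} = \frac{329}{52}$)
$- 76 J{\left(2 \right)} = \left(-76\right) \frac{329}{52} = - \frac{6251}{13}$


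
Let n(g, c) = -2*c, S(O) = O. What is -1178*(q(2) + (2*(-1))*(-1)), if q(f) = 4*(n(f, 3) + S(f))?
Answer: 16492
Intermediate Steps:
q(f) = -24 + 4*f (q(f) = 4*(-2*3 + f) = 4*(-6 + f) = -24 + 4*f)
-1178*(q(2) + (2*(-1))*(-1)) = -1178*((-24 + 4*2) + (2*(-1))*(-1)) = -1178*((-24 + 8) - 2*(-1)) = -1178*(-16 + 2) = -1178*(-14) = 16492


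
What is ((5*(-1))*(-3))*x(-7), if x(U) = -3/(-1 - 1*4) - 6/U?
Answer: 153/7 ≈ 21.857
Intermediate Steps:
x(U) = ⅗ - 6/U (x(U) = -3/(-1 - 4) - 6/U = -3/(-5) - 6/U = -3*(-⅕) - 6/U = ⅗ - 6/U)
((5*(-1))*(-3))*x(-7) = ((5*(-1))*(-3))*(⅗ - 6/(-7)) = (-5*(-3))*(⅗ - 6*(-⅐)) = 15*(⅗ + 6/7) = 15*(51/35) = 153/7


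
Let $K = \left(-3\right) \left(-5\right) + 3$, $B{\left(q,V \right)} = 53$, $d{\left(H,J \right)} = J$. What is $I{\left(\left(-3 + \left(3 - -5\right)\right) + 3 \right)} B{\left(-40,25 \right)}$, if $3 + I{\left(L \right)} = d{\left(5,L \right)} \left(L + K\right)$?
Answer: $10865$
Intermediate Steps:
$K = 18$ ($K = 15 + 3 = 18$)
$I{\left(L \right)} = -3 + L \left(18 + L\right)$ ($I{\left(L \right)} = -3 + L \left(L + 18\right) = -3 + L \left(18 + L\right)$)
$I{\left(\left(-3 + \left(3 - -5\right)\right) + 3 \right)} B{\left(-40,25 \right)} = \left(-3 + \left(\left(-3 + \left(3 - -5\right)\right) + 3\right)^{2} + 18 \left(\left(-3 + \left(3 - -5\right)\right) + 3\right)\right) 53 = \left(-3 + \left(\left(-3 + \left(3 + 5\right)\right) + 3\right)^{2} + 18 \left(\left(-3 + \left(3 + 5\right)\right) + 3\right)\right) 53 = \left(-3 + \left(\left(-3 + 8\right) + 3\right)^{2} + 18 \left(\left(-3 + 8\right) + 3\right)\right) 53 = \left(-3 + \left(5 + 3\right)^{2} + 18 \left(5 + 3\right)\right) 53 = \left(-3 + 8^{2} + 18 \cdot 8\right) 53 = \left(-3 + 64 + 144\right) 53 = 205 \cdot 53 = 10865$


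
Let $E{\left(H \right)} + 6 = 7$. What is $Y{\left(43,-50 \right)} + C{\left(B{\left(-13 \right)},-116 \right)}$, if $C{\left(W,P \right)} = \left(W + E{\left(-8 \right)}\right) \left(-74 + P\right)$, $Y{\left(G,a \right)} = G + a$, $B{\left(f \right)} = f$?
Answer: $2273$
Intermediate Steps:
$E{\left(H \right)} = 1$ ($E{\left(H \right)} = -6 + 7 = 1$)
$C{\left(W,P \right)} = \left(1 + W\right) \left(-74 + P\right)$ ($C{\left(W,P \right)} = \left(W + 1\right) \left(-74 + P\right) = \left(1 + W\right) \left(-74 + P\right)$)
$Y{\left(43,-50 \right)} + C{\left(B{\left(-13 \right)},-116 \right)} = \left(43 - 50\right) - -2280 = -7 + \left(-74 - 116 + 962 + 1508\right) = -7 + 2280 = 2273$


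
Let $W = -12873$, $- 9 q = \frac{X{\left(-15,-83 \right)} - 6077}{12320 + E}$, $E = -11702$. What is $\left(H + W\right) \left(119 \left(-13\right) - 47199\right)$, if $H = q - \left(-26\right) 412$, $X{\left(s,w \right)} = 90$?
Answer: $\frac{292804913635}{2781} \approx 1.0529 \cdot 10^{8}$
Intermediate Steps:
$q = \frac{5987}{5562}$ ($q = - \frac{\left(90 - 6077\right) \frac{1}{12320 - 11702}}{9} = - \frac{\left(-5987\right) \frac{1}{618}}{9} = \left(- \frac{1}{9}\right) \left(- \frac{5987}{618}\right) = \frac{5987}{5562} \approx 1.0764$)
$H = \frac{59586131}{5562}$ ($H = \frac{5987}{5562} - \left(-26\right) 412 = \frac{5987}{5562} - -10712 = \frac{5987}{5562} + 10712 = \frac{59586131}{5562} \approx 10713.0$)
$\left(H + W\right) \left(119 \left(-13\right) - 47199\right) = \left(\frac{59586131}{5562} - 12873\right) \left(119 \left(-13\right) - 47199\right) = - \frac{12013495 \left(-1547 - 47199\right)}{5562} = \left(- \frac{12013495}{5562}\right) \left(-48746\right) = \frac{292804913635}{2781}$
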